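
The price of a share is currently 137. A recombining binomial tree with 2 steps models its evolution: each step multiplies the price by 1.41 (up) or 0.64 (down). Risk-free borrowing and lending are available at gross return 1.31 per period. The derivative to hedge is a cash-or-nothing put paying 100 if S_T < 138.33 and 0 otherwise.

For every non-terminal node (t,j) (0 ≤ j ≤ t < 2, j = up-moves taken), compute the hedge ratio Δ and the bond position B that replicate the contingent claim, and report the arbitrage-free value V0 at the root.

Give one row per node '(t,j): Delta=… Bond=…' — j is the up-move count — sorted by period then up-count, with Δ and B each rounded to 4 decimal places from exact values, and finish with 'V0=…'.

(0,0): Delta=-0.6297 Bond=100.4152
(1,0): Delta=0.0000 Bond=76.3359
(1,1): Delta=-0.6723 Bond=139.7839
V0=14.1527

Since d<R<u, set p* = (R−d)/(u−d) = 0.8701; price each node as the discounted p*-expectation of its children.
Terminal payoffs: V(2,0)=100.0000, V(2,1)=100.0000, V(2,2)=0.0000
(1,0): S=87.6800. Δ = (V_up−V_dn)/(S_up−S_dn) = (100.0000−100.0000)/(123.6288−56.1152) = 0.0000. V = [p*·100.0000 + (1−p*)·100.0000]/1.31 = 76.3359. B = V − Δ·S = 76.3359.
(1,1): S=193.1700. Δ = (V_up−V_dn)/(S_up−S_dn) = (0.0000−100.0000)/(272.3697−123.6288) = -0.6723. V = [p*·0.0000 + (1−p*)·100.0000]/1.31 = 9.9138. B = V − Δ·S = 139.7839.
(0,0): S=137.0000. Δ = (V_up−V_dn)/(S_up−S_dn) = (9.9138−76.3359)/(193.1700−87.6800) = -0.6297. V = [p*·9.9138 + (1−p*)·76.3359]/1.31 = 14.1527. B = V − Δ·S = 100.4152.
Root portfolio cost Δ·137+B reproduces V0=14.1527.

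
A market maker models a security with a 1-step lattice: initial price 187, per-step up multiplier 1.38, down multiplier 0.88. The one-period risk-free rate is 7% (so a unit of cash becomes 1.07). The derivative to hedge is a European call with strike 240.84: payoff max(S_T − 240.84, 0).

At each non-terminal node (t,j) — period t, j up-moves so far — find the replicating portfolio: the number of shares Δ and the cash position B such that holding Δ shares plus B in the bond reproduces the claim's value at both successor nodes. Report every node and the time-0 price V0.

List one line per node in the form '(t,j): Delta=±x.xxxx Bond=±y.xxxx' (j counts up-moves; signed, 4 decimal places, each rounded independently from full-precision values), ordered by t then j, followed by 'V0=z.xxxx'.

No-arbitrage ⇒ martingale measure with p* = (R−d)/(u−d) = 0.3800.
Payoff layer (t=1): V(1,0)=0.0000, V(1,1)=17.2200
Node (0,0) S=187.0000: V=(p*·17.2200+(1−p*)·0.0000)/1.07=6.1155; Δ=(17.2200−0.0000)/(258.0600−164.5600)=0.1842; B=V−Δ·S=-28.3245
Root portfolio cost Δ·187+B reproduces V0=6.1155.

(0,0): Delta=0.1842 Bond=-28.3245
V0=6.1155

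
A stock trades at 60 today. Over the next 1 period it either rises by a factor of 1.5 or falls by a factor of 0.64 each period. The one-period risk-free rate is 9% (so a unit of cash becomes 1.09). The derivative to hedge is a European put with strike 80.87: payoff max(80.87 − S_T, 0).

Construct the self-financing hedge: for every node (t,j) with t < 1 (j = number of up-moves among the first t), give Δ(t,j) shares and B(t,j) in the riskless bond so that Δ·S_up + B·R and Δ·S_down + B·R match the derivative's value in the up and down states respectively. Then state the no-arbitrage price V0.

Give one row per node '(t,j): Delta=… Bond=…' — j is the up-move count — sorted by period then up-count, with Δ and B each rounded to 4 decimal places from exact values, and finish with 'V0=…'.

(0,0): Delta=-0.8231 Bond=67.9592
V0=18.5755

Risk-neutral probability p* = (R−d)/(u−d) = (1.09−0.64)/(1.5−0.64) = 0.5233.
Terminal values V(1,·): V(1,0)=42.4700, V(1,1)=0.0000
  t=0,j=0: stock 60.0000 → up 90.0000 (V=0.0000), down 38.4000 (V=42.4700). Price 18.5755; hedge Δ=-0.8231, bond B=67.9592.
Check: Δ(0,0)·S0 + B(0,0) = 18.5755 = V0.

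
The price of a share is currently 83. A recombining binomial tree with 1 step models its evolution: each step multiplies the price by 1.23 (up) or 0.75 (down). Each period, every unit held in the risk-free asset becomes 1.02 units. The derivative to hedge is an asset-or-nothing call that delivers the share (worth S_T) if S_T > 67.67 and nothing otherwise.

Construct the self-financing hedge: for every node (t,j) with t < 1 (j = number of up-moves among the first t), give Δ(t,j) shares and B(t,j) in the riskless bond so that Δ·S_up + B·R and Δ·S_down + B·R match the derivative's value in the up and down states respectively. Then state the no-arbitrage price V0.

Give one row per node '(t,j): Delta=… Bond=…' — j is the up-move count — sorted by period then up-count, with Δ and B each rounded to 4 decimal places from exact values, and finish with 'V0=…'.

Since d<R<u, set p* = (R−d)/(u−d) = 0.5625; price each node as the discounted p*-expectation of its children.
Payoff layer (t=1): V(1,0)=0.0000, V(1,1)=102.0900
Node (0,0) S=83.0000: V=(p*·102.0900+(1−p*)·0.0000)/1.02=56.2996; Δ=(102.0900−0.0000)/(102.0900−62.2500)=2.5625; B=V−Δ·S=-156.3879
Check: Δ(0,0)·S0 + B(0,0) = 56.2996 = V0.

(0,0): Delta=2.5625 Bond=-156.3879
V0=56.2996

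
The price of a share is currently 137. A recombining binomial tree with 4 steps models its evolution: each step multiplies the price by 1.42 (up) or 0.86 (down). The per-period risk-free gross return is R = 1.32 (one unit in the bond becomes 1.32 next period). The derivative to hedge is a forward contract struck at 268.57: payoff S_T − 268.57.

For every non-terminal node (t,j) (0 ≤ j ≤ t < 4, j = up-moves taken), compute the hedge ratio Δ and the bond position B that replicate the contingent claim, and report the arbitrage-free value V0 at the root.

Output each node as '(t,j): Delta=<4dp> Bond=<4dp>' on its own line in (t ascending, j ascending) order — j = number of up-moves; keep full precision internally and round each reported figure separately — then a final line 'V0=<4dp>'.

No-arbitrage ⇒ martingale measure with p* = (R−d)/(u−d) = 0.8214.
Terminal values V(4,·): V(4,0)=-193.6299, V(4,1)=-144.8317, V(4,2)=-64.2579, V(4,3)=68.7826, V(4,4)=288.4540
(3,0): S=87.1397. Δ = (V_up−V_dn)/(S_up−S_dn) = (-144.8317−-193.6299)/(123.7383−74.9401) = 1.0000. V = [p*·-144.8317 + (1−p*)·-193.6299]/1.32 = -116.3224. B = V − Δ·S = -203.4621.
(3,1): S=143.8818. Δ = (V_up−V_dn)/(S_up−S_dn) = (-64.2579−-144.8317)/(204.3121−123.7383) = 1.0000. V = [p*·-64.2579 + (1−p*)·-144.8317]/1.32 = -59.5803. B = V − Δ·S = -203.4621.
(3,2): S=237.5722. Δ = (V_up−V_dn)/(S_up−S_dn) = (68.7826−-64.2579)/(337.3526−204.3121) = 1.0000. V = [p*·68.7826 + (1−p*)·-64.2579]/1.32 = 34.1101. B = V − Δ·S = -203.4621.
(3,3): S=392.2705. Δ = (V_up−V_dn)/(S_up−S_dn) = (288.4540−68.7826)/(557.0240−337.3526) = 1.0000. V = [p*·288.4540 + (1−p*)·68.7826]/1.32 = 188.8083. B = V − Δ·S = -203.4621.
(2,0): S=101.3252. Δ = (V_up−V_dn)/(S_up−S_dn) = (-59.5803−-116.3224)/(143.8818−87.1397) = 1.0000. V = [p*·-59.5803 + (1−p*)·-116.3224]/1.32 = -52.8128. B = V − Δ·S = -154.1380.
(2,1): S=167.3044. Δ = (V_up−V_dn)/(S_up−S_dn) = (34.1101−-59.5803)/(237.5722−143.8818) = 1.0000. V = [p*·34.1101 + (1−p*)·-59.5803]/1.32 = 13.1664. B = V − Δ·S = -154.1380.
(2,2): S=276.2468. Δ = (V_up−V_dn)/(S_up−S_dn) = (188.8083−34.1101)/(392.2705−237.5722) = 1.0000. V = [p*·188.8083 + (1−p*)·34.1101]/1.32 = 122.1088. B = V − Δ·S = -154.1380.
(1,0): S=117.8200. Δ = (V_up−V_dn)/(S_up−S_dn) = (13.1664−-52.8128)/(167.3044−101.3252) = 1.0000. V = [p*·13.1664 + (1−p*)·-52.8128]/1.32 = 1.0488. B = V − Δ·S = -116.7712.
(1,1): S=194.5400. Δ = (V_up−V_dn)/(S_up−S_dn) = (122.1088−13.1664)/(276.2468−167.3044) = 1.0000. V = [p*·122.1088 + (1−p*)·13.1664]/1.32 = 77.7688. B = V − Δ·S = -116.7712.
(0,0): S=137.0000. Δ = (V_up−V_dn)/(S_up−S_dn) = (77.7688−1.0488)/(194.5400−117.8200) = 1.0000. V = [p*·77.7688 + (1−p*)·1.0488]/1.32 = 48.5370. B = V − Δ·S = -88.4630.
Root portfolio cost Δ·137+B reproduces V0=48.5370.

(0,0): Delta=1.0000 Bond=-88.4630
(1,0): Delta=1.0000 Bond=-116.7712
(1,1): Delta=1.0000 Bond=-116.7712
(2,0): Delta=1.0000 Bond=-154.1380
(2,1): Delta=1.0000 Bond=-154.1380
(2,2): Delta=1.0000 Bond=-154.1380
(3,0): Delta=1.0000 Bond=-203.4621
(3,1): Delta=1.0000 Bond=-203.4621
(3,2): Delta=1.0000 Bond=-203.4621
(3,3): Delta=1.0000 Bond=-203.4621
V0=48.5370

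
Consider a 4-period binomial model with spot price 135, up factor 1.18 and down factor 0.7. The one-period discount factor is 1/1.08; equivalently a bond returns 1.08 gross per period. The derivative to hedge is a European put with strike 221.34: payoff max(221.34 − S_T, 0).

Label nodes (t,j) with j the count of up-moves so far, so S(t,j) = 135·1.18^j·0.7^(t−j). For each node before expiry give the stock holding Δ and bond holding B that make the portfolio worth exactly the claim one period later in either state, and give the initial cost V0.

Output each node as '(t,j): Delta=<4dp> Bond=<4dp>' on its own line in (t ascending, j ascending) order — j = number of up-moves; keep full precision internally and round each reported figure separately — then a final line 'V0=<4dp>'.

Under the risk-neutral measure, an up-move has probability p* = (R−d)/(u−d) = 0.7917 and values discount at R = 1.08.
Terminal values V(4,·): V(4,0)=188.9265, V(4,1)=166.7001, V(4,2)=129.2327, V(4,3)=66.0735, V(4,4)=0.0000
  t=3,j=0: stock 46.3050 → up 54.6399 (V=166.7001), down 32.4135 (V=188.9265). Price 158.6394; hedge Δ=-1.0000, bond B=204.9444.
  t=3,j=1: stock 78.0570 → up 92.1073 (V=129.2327), down 54.6399 (V=166.7001). Price 126.8874; hedge Δ=-1.0000, bond B=204.9444.
  t=3,j=2: stock 131.5818 → up 155.2665 (V=66.0735), down 92.1073 (V=129.2327). Price 73.3626; hedge Δ=-1.0000, bond B=204.9444.
  t=3,j=3: stock 221.8093 → up 261.7350 (V=0.0000), down 155.2665 (V=66.0735). Price 12.7457; hedge Δ=-0.6206, bond B=150.3987.
  t=2,j=0: stock 66.1500 → up 78.0570 (V=126.8874), down 46.3050 (V=158.6394). Price 123.6134; hedge Δ=-1.0000, bond B=189.7634.
  t=2,j=1: stock 111.5100 → up 131.5818 (V=73.3626), down 78.0570 (V=126.8874). Price 78.2534; hedge Δ=-1.0000, bond B=189.7634.
  t=2,j=2: stock 187.9740 → up 221.8093 (V=12.7457), down 131.5818 (V=73.3626). Price 23.4946; hedge Δ=-0.6718, bond B=149.7800.
  t=1,j=0: stock 94.5000 → up 111.5100 (V=78.2534), down 66.1500 (V=123.6134). Price 81.2068; hedge Δ=-1.0000, bond B=175.7068.
  t=1,j=1: stock 159.3000 → up 187.9740 (V=23.4946), down 111.5100 (V=78.2534). Price 32.3173; hedge Δ=-0.7161, bond B=146.3980.
  t=0,j=0: stock 135.0000 → up 159.3000 (V=32.3173), down 94.5000 (V=81.2068). Price 39.3543; hedge Δ=-0.7545, bond B=141.2074.
The time-0 hedge costs 39.3543, which is the no-arbitrage price.

(0,0): Delta=-0.7545 Bond=141.2074
(1,0): Delta=-1.0000 Bond=175.7068
(1,1): Delta=-0.7161 Bond=146.3980
(2,0): Delta=-1.0000 Bond=189.7634
(2,1): Delta=-1.0000 Bond=189.7634
(2,2): Delta=-0.6718 Bond=149.7800
(3,0): Delta=-1.0000 Bond=204.9444
(3,1): Delta=-1.0000 Bond=204.9444
(3,2): Delta=-1.0000 Bond=204.9444
(3,3): Delta=-0.6206 Bond=150.3987
V0=39.3543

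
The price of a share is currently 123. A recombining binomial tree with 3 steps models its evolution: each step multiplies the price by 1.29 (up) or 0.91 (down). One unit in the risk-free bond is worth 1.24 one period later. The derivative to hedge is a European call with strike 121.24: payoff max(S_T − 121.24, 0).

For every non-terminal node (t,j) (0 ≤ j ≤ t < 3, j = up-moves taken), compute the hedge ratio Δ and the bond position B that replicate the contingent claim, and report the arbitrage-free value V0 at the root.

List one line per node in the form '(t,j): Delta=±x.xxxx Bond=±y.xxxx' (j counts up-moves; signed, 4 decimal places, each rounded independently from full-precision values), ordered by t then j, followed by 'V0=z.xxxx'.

Risk-neutral probability p* = (R−d)/(u−d) = (1.24−0.91)/(1.29−0.91) = 0.8684.
Terminal values V(3,·): V(3,0)=0.0000, V(3,1)=10.1546, V(3,2)=65.0227, V(3,3)=142.8027
Node (2,0) S=101.8563: V=(p*·10.1546+(1−p*)·0.0000)/1.24=7.1117; Δ=(10.1546−0.0000)/(131.3946−92.6892)=0.2624; B=V−Δ·S=-19.6110
Node (2,1) S=144.3897: V=(p*·65.0227+(1−p*)·10.1546)/1.24=46.6155; Δ=(65.0227−10.1546)/(186.2627−131.3946)=1.0000; B=V−Δ·S=-97.7742
Node (2,2) S=204.6843: V=(p*·142.8027+(1−p*)·65.0227)/1.24=106.9101; Δ=(142.8027−65.0227)/(264.0427−186.2627)=1.0000; B=V−Δ·S=-97.7742
Node (1,0) S=111.9300: V=(p*·46.6155+(1−p*)·7.1117)/1.24=33.4013; Δ=(46.6155−7.1117)/(144.3897−101.8563)=0.9288; B=V−Δ·S=-70.5561
Node (1,1) S=158.6700: V=(p*·106.9101+(1−p*)·46.6155)/1.24=79.8198; Δ=(106.9101−46.6155)/(204.6843−144.3897)=1.0000; B=V−Δ·S=-78.8502
Node (0,0) S=123.0000: V=(p*·79.8198+(1−p*)·33.4013)/1.24=59.4453; Δ=(79.8198−33.4013)/(158.6700−111.9300)=0.9931; B=V−Δ·S=-62.7087
Check: Δ(0,0)·S0 + B(0,0) = 59.4453 = V0.

(0,0): Delta=0.9931 Bond=-62.7087
(1,0): Delta=0.9288 Bond=-70.5561
(1,1): Delta=1.0000 Bond=-78.8502
(2,0): Delta=0.2624 Bond=-19.6110
(2,1): Delta=1.0000 Bond=-97.7742
(2,2): Delta=1.0000 Bond=-97.7742
V0=59.4453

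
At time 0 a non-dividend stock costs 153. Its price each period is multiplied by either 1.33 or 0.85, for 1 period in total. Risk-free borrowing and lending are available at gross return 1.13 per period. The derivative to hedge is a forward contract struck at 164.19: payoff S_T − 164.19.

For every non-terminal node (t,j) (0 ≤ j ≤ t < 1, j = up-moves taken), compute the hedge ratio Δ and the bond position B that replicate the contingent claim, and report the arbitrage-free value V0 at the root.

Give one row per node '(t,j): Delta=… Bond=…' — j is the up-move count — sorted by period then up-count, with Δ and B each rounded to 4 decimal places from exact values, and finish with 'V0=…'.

Risk-neutral probability p* = (R−d)/(u−d) = (1.13−0.85)/(1.33−0.85) = 0.5833.
At expiry t=1: V(1,0)=-34.1400, V(1,1)=39.3000
Node (0,0) S=153.0000: V=(p*·39.3000+(1−p*)·-34.1400)/1.13=7.6991; Δ=(39.3000−-34.1400)/(203.4900−130.0500)=1.0000; B=V−Δ·S=-145.3009
Check: Δ(0,0)·S0 + B(0,0) = 7.6991 = V0.

(0,0): Delta=1.0000 Bond=-145.3009
V0=7.6991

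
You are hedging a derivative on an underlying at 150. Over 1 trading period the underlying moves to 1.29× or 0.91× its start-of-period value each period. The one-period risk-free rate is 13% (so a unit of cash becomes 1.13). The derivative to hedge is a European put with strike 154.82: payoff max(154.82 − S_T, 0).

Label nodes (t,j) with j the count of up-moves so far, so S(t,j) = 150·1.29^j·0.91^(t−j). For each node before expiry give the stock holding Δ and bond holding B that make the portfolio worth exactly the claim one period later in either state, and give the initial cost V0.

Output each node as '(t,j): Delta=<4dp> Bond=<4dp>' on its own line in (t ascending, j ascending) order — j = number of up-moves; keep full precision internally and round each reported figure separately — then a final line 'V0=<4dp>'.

(0,0): Delta=-0.3214 Bond=55.0368
V0=6.8263

Under the risk-neutral measure, an up-move has probability p* = (R−d)/(u−d) = 0.5789 and values discount at R = 1.13.
Payoff layer (t=1): V(1,0)=18.3200, V(1,1)=0.0000
  t=0,j=0: stock 150.0000 → up 193.5000 (V=0.0000), down 136.5000 (V=18.3200). Price 6.8263; hedge Δ=-0.3214, bond B=55.0368.
The time-0 hedge costs 6.8263, which is the no-arbitrage price.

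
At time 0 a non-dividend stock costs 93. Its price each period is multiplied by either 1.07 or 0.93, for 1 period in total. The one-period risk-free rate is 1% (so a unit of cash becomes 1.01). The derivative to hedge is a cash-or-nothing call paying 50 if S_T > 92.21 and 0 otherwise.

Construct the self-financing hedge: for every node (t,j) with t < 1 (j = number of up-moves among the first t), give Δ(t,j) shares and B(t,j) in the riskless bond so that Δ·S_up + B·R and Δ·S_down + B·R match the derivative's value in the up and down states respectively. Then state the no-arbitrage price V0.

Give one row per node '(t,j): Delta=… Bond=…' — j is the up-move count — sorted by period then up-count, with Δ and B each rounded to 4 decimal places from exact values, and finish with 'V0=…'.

(0,0): Delta=3.8402 Bond=-328.8543
V0=28.2885

The replicating-portfolio and risk-neutral prices coincide; use p* = (1.01−0.93)/(1.07−0.93) = 0.5714 for the latter.
At expiry t=1: V(1,0)=0.0000, V(1,1)=50.0000
(0,0): S=93.0000. Δ = (V_up−V_dn)/(S_up−S_dn) = (50.0000−0.0000)/(99.5100−86.4900) = 3.8402. V = [p*·50.0000 + (1−p*)·0.0000]/1.01 = 28.2885. B = V − Δ·S = -328.8543.
Root portfolio cost Δ·93+B reproduces V0=28.2885.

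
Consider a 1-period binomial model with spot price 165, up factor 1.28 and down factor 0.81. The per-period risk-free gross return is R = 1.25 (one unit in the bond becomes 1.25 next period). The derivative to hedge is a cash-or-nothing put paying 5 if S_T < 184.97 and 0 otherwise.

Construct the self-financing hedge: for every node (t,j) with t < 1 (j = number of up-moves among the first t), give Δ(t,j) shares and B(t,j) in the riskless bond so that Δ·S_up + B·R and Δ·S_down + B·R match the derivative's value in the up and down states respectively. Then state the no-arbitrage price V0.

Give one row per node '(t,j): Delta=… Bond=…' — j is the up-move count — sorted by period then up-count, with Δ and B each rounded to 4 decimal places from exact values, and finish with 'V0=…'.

(0,0): Delta=-0.0645 Bond=10.8936
V0=0.2553

Since d<R<u, set p* = (R−d)/(u−d) = 0.9362; price each node as the discounted p*-expectation of its children.
Terminal values V(1,·): V(1,0)=5.0000, V(1,1)=0.0000
Node (0,0) S=165.0000: V=(p*·0.0000+(1−p*)·5.0000)/1.25=0.2553; Δ=(0.0000−5.0000)/(211.2000−133.6500)=-0.0645; B=V−Δ·S=10.8936
Root portfolio cost Δ·165+B reproduces V0=0.2553.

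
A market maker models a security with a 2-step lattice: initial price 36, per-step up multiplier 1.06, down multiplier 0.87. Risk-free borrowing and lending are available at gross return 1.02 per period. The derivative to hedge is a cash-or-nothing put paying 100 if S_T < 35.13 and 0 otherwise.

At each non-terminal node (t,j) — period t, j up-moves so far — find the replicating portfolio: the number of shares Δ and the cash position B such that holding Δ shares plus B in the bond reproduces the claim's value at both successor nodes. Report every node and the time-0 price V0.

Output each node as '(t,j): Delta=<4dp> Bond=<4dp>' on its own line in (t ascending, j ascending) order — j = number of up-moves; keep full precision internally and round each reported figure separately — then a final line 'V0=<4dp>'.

(0,0): Delta=-11.3157 Bond=443.5754
(1,0): Delta=0.0000 Bond=98.0392
(1,1): Delta=-13.7923 Bond=546.9556
V0=36.2102

The replicating-portfolio and risk-neutral prices coincide; use p* = (1.02−0.87)/(1.06−0.87) = 0.7895 for the latter.
Terminal payoffs: V(2,0)=100.0000, V(2,1)=100.0000, V(2,2)=0.0000
Node (1,0) S=31.3200: V=(p*·100.0000+(1−p*)·100.0000)/1.02=98.0392; Δ=(100.0000−100.0000)/(33.1992−27.2484)=0.0000; B=V−Δ·S=98.0392
Node (1,1) S=38.1600: V=(p*·0.0000+(1−p*)·100.0000)/1.02=20.6398; Δ=(0.0000−100.0000)/(40.4496−33.1992)=-13.7923; B=V−Δ·S=546.9556
Node (0,0) S=36.0000: V=(p*·20.6398+(1−p*)·98.0392)/1.02=36.2102; Δ=(20.6398−98.0392)/(38.1600−31.3200)=-11.3157; B=V−Δ·S=443.5754
The time-0 hedge costs 36.2102, which is the no-arbitrage price.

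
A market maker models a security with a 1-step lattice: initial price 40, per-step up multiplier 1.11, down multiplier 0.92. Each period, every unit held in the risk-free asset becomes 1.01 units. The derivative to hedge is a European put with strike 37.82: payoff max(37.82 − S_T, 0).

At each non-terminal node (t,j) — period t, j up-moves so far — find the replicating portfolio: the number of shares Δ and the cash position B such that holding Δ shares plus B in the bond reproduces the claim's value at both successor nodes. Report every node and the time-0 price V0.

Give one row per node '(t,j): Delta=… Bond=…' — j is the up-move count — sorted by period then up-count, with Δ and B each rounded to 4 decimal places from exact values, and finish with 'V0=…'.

(0,0): Delta=-0.1342 Bond=5.8999
V0=0.5315

The replicating-portfolio and risk-neutral prices coincide; use p* = (1.01−0.92)/(1.11−0.92) = 0.4737 for the latter.
Terminal values V(1,·): V(1,0)=1.0200, V(1,1)=0.0000
(0,0): S=40.0000. Δ = (V_up−V_dn)/(S_up−S_dn) = (0.0000−1.0200)/(44.4000−36.8000) = -0.1342. V = [p*·0.0000 + (1−p*)·1.0200]/1.01 = 0.5315. B = V − Δ·S = 5.8999.
Check: Δ(0,0)·S0 + B(0,0) = 0.5315 = V0.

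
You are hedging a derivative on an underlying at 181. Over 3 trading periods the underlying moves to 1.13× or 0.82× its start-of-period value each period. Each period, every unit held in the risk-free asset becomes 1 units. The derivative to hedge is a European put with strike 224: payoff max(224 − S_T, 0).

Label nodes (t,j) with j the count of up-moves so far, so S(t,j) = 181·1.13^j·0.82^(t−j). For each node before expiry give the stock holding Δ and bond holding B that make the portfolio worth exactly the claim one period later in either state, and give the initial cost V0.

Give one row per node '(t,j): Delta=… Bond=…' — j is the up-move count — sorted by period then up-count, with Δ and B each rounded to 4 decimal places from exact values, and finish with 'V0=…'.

(0,0): Delta=-0.7767 Bond=190.8563
(1,0): Delta=-1.0000 Bond=224.0000
(1,1): Delta=-0.6597 Bond=166.9193
(2,0): Delta=-1.0000 Bond=224.0000
(2,1): Delta=-1.0000 Bond=224.0000
(2,2): Delta=-0.4813 Bond=125.6943
V0=50.2754

No-arbitrage ⇒ martingale measure with p* = (R−d)/(u−d) = 0.5806.
Terminal payoffs: V(3,0)=124.2024, V(3,1)=86.4740, V(3,2)=34.4825, V(3,3)=0.0000
Node (2,0) S=121.7044: V=(p*·86.4740+(1−p*)·124.2024)/1=102.2956; Δ=(86.4740−124.2024)/(137.5260−99.7976)=-1.0000; B=V−Δ·S=224.0000
Node (2,1) S=167.7146: V=(p*·34.4825+(1−p*)·86.4740)/1=56.2854; Δ=(34.4825−86.4740)/(189.5175−137.5260)=-1.0000; B=V−Δ·S=224.0000
Node (2,2) S=231.1189: V=(p*·0.0000+(1−p*)·34.4825)/1=14.4604; Δ=(0.0000−34.4825)/(261.1644−189.5175)=-0.4813; B=V−Δ·S=125.6943
Node (1,0) S=148.4200: V=(p*·56.2854+(1−p*)·102.2956)/1=75.5800; Δ=(56.2854−102.2956)/(167.7146−121.7044)=-1.0000; B=V−Δ·S=224.0000
Node (1,1) S=204.5300: V=(p*·14.4604+(1−p*)·56.2854)/1=31.9999; Δ=(14.4604−56.2854)/(231.1189−167.7146)=-0.6597; B=V−Δ·S=166.9193
Node (0,0) S=181.0000: V=(p*·31.9999+(1−p*)·75.5800)/1=50.2754; Δ=(31.9999−75.5800)/(204.5300−148.4200)=-0.7767; B=V−Δ·S=190.8563
The time-0 hedge costs 50.2754, which is the no-arbitrage price.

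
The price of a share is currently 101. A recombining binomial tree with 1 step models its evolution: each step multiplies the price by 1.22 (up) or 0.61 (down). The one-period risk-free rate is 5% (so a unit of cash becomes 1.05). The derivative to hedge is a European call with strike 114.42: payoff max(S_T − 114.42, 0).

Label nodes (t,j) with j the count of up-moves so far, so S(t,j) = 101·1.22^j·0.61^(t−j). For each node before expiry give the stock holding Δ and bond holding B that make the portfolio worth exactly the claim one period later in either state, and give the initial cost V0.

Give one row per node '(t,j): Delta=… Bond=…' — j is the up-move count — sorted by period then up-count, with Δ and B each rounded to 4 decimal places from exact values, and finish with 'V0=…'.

(0,0): Delta=0.1428 Bond=-8.3810
V0=6.0453

No-arbitrage ⇒ martingale measure with p* = (R−d)/(u−d) = 0.7213.
At expiry t=1: V(1,0)=0.0000, V(1,1)=8.8000
(0,0): S=101.0000. Δ = (V_up−V_dn)/(S_up−S_dn) = (8.8000−0.0000)/(123.2200−61.6100) = 0.1428. V = [p*·8.8000 + (1−p*)·0.0000]/1.05 = 6.0453. B = V − Δ·S = -8.3810.
Self-financing check: at every node Δ·S+B equals the discounted successor values.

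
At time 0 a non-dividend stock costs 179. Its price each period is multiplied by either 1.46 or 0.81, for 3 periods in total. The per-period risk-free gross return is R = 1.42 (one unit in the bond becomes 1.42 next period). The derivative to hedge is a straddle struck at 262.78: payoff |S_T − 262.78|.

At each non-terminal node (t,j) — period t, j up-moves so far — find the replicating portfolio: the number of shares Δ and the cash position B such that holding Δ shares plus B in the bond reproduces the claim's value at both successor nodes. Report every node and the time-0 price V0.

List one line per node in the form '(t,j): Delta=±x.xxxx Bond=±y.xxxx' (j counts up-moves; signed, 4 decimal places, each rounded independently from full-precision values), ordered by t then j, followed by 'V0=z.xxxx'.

(0,0): Delta=0.9076 Bond=-74.5328
(1,0): Delta=-0.3509 Bond=76.6378
(1,1): Delta=0.9534 Bond=-117.8020
(2,0): Delta=-1.0000 Bond=185.0563
(2,1): Delta=-0.3273 Bond=103.8270
(2,2): Delta=1.0000 Bond=-185.0563
V0=87.9317

The replicating-portfolio and risk-neutral prices coincide; use p* = (1.42−0.81)/(1.46−0.81) = 0.9385 for the latter.
Terminal values V(3,·): V(3,0)=167.6521, V(3,1)=91.3148, V(3,2)=46.2807, V(3,3)=294.2923
  t=2,j=0: stock 117.4419 → up 171.4652 (V=91.3148), down 95.1279 (V=167.6521). Price 67.6144; hedge Δ=-1.0000, bond B=185.0563.
  t=2,j=1: stock 211.6854 → up 309.0607 (V=46.2807), down 171.4652 (V=91.3148). Price 34.5437; hedge Δ=-0.3273, bond B=103.8270.
  t=2,j=2: stock 381.5564 → up 557.0723 (V=294.2923), down 309.0607 (V=46.2807). Price 196.5001; hedge Δ=1.0000, bond B=-185.0563.
  t=1,j=0: stock 144.9900 → up 211.6854 (V=34.5437), down 117.4419 (V=67.6144). Price 25.7597; hedge Δ=-0.3509, bond B=76.6378.
  t=1,j=1: stock 261.3400 → up 381.5564 (V=196.5001), down 211.6854 (V=34.5437). Price 131.3616; hedge Δ=0.9534, bond B=-117.8020.
  t=0,j=0: stock 179.0000 → up 261.3400 (V=131.3616), down 144.9900 (V=25.7597). Price 87.9317; hedge Δ=0.9076, bond B=-74.5328.
Root portfolio cost Δ·179+B reproduces V0=87.9317.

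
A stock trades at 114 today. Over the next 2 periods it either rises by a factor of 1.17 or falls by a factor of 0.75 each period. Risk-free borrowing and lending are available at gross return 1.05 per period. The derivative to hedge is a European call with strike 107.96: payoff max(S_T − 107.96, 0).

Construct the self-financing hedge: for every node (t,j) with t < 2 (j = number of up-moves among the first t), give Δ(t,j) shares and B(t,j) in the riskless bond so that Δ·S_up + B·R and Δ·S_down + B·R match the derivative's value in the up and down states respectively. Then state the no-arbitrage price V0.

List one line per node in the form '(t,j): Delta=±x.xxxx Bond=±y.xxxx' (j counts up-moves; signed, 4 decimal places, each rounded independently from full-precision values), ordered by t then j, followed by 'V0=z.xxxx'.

(0,0): Delta=0.6833 Bond=-55.6419
(1,0): Delta=0.0000 Bond=0.0000
(1,1): Delta=0.8585 Bond=-81.7935
V0=22.2567

Since d<R<u, set p* = (R−d)/(u−d) = 0.7143; price each node as the discounted p*-expectation of its children.
Payoff layer (t=2): V(2,0)=0.0000, V(2,1)=0.0000, V(2,2)=48.0946
  t=1,j=0: stock 85.5000 → up 100.0350 (V=0.0000), down 64.1250 (V=0.0000). Price 0.0000; hedge Δ=0.0000, bond B=0.0000.
  t=1,j=1: stock 133.3800 → up 156.0546 (V=48.0946), down 100.0350 (V=0.0000). Price 32.7174; hedge Δ=0.8585, bond B=-81.7935.
  t=0,j=0: stock 114.0000 → up 133.3800 (V=32.7174), down 85.5000 (V=0.0000). Price 22.2567; hedge Δ=0.6833, bond B=-55.6419.
Self-financing check: at every node Δ·S+B equals the discounted successor values.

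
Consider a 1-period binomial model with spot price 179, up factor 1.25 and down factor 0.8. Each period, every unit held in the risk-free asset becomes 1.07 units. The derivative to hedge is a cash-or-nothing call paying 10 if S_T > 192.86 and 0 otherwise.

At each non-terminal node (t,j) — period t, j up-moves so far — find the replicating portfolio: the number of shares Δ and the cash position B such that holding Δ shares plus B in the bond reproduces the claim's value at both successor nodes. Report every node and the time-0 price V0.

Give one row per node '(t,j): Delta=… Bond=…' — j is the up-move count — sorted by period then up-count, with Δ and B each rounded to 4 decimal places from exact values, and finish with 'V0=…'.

(0,0): Delta=0.1241 Bond=-16.6147
V0=5.6075

No-arbitrage ⇒ martingale measure with p* = (R−d)/(u−d) = 0.6000.
Terminal payoffs: V(1,0)=0.0000, V(1,1)=10.0000
(0,0): S=179.0000. Δ = (V_up−V_dn)/(S_up−S_dn) = (10.0000−0.0000)/(223.7500−143.2000) = 0.1241. V = [p*·10.0000 + (1−p*)·0.0000]/1.07 = 5.6075. B = V − Δ·S = -16.6147.
Self-financing check: at every node Δ·S+B equals the discounted successor values.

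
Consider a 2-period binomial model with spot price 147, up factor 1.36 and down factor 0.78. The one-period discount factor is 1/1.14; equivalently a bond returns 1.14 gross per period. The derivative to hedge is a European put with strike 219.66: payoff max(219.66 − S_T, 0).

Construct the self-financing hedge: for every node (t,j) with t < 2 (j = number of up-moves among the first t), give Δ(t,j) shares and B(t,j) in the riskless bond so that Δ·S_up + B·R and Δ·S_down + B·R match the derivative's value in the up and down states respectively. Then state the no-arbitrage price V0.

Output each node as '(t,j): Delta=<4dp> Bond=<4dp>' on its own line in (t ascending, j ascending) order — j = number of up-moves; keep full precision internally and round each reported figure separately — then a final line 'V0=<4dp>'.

The replicating-portfolio and risk-neutral prices coincide; use p* = (1.14−0.78)/(1.36−0.78) = 0.6207 for the latter.
Payoff layer (t=2): V(2,0)=130.2252, V(2,1)=63.7224, V(2,2)=0.0000
(1,0): S=114.6600. Δ = (V_up−V_dn)/(S_up−S_dn) = (63.7224−130.2252)/(155.9376−89.4348) = -1.0000. V = [p*·63.7224 + (1−p*)·130.2252]/1.14 = 78.0242. B = V − Δ·S = 192.6842.
(1,1): S=199.9200. Δ = (V_up−V_dn)/(S_up−S_dn) = (0.0000−63.7224)/(271.8912−155.9376) = -0.5496. V = [p*·0.0000 + (1−p*)·63.7224]/1.14 = 21.2023. B = V − Δ·S = 131.0685.
(0,0): S=147.0000. Δ = (V_up−V_dn)/(S_up−S_dn) = (21.2023−78.0242)/(199.9200−114.6600) = -0.6665. V = [p*·21.2023 + (1−p*)·78.0242]/1.14 = 37.5047. B = V − Δ·S = 135.4736.
The time-0 hedge costs 37.5047, which is the no-arbitrage price.

(0,0): Delta=-0.6665 Bond=135.4736
(1,0): Delta=-1.0000 Bond=192.6842
(1,1): Delta=-0.5496 Bond=131.0685
V0=37.5047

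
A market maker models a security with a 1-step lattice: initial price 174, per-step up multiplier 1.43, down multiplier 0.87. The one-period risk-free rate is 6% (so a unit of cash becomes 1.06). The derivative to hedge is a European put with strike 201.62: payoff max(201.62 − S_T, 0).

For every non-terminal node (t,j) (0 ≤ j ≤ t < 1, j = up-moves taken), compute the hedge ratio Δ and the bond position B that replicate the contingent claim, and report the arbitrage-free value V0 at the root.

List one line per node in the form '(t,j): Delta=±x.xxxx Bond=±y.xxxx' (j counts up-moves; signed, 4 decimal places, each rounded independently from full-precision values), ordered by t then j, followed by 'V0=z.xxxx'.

Since d<R<u, set p* = (R−d)/(u−d) = 0.3393; price each node as the discounted p*-expectation of its children.
Terminal values V(1,·): V(1,0)=50.2400, V(1,1)=0.0000
Node (0,0) S=174.0000: V=(p*·0.0000+(1−p*)·50.2400)/1.06=31.3154; Δ=(0.0000−50.2400)/(248.8200−151.3800)=-0.5156; B=V−Δ·S=121.0296
Self-financing check: at every node Δ·S+B equals the discounted successor values.

(0,0): Delta=-0.5156 Bond=121.0296
V0=31.3154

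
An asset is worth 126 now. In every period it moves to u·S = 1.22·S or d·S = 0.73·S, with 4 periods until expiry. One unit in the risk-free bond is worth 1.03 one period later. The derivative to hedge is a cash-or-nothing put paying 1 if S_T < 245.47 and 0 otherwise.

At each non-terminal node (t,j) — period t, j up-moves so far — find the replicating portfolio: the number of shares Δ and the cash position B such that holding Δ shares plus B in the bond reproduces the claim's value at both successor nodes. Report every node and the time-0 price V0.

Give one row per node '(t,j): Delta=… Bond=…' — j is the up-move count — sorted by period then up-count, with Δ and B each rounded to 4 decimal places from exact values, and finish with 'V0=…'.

(0,0): Delta=-0.0034 Bond=1.1923
(1,0): Delta=0.0000 Bond=0.9151
(1,1): Delta=-0.0047 Bond=1.4262
(2,0): Delta=0.0000 Bond=0.9426
(2,1): Delta=0.0000 Bond=0.9426
(2,2): Delta=-0.0065 Bond=1.8024
(3,0): Delta=0.0000 Bond=0.9709
(3,1): Delta=0.0000 Bond=0.9709
(3,2): Delta=0.0000 Bond=0.9709
(3,3): Delta=-0.0089 Bond=2.4173
V0=0.7636

The replicating-portfolio and risk-neutral prices coincide; use p* = (1.03−0.73)/(1.22−0.73) = 0.6122 for the latter.
Terminal payoffs: V(4,0)=1.0000, V(4,1)=1.0000, V(4,2)=1.0000, V(4,3)=1.0000, V(4,4)=0.0000
  t=3,j=0: stock 49.0161 → up 59.7997 (V=1.0000), down 35.7818 (V=1.0000). Price 0.9709; hedge Δ=0.0000, bond B=0.9709.
  t=3,j=1: stock 81.9174 → up 99.9392 (V=1.0000), down 59.7997 (V=1.0000). Price 0.9709; hedge Δ=0.0000, bond B=0.9709.
  t=3,j=2: stock 136.9030 → up 167.0217 (V=1.0000), down 99.9392 (V=1.0000). Price 0.9709; hedge Δ=0.0000, bond B=0.9709.
  t=3,j=3: stock 228.7968 → up 279.1322 (V=0.0000), down 167.0217 (V=1.0000). Price 0.3765; hedge Δ=-0.0089, bond B=2.4173.
  t=2,j=0: stock 67.1454 → up 81.9174 (V=0.9709), down 49.0161 (V=0.9709). Price 0.9426; hedge Δ=0.0000, bond B=0.9426.
  t=2,j=1: stock 112.2156 → up 136.9030 (V=0.9709), down 81.9174 (V=0.9709). Price 0.9426; hedge Δ=0.0000, bond B=0.9426.
  t=2,j=2: stock 187.5384 → up 228.7968 (V=0.3765), down 136.9030 (V=0.9709). Price 0.5893; hedge Δ=-0.0065, bond B=1.8024.
  t=1,j=0: stock 91.9800 → up 112.2156 (V=0.9426), down 67.1454 (V=0.9426). Price 0.9151; hedge Δ=0.0000, bond B=0.9151.
  t=1,j=1: stock 153.7200 → up 187.5384 (V=0.5893), down 112.2156 (V=0.9426). Price 0.7051; hedge Δ=-0.0047, bond B=1.4262.
  t=0,j=0: stock 126.0000 → up 153.7200 (V=0.7051), down 91.9800 (V=0.9151). Price 0.7636; hedge Δ=-0.0034, bond B=1.1923.
Self-financing check: at every node Δ·S+B equals the discounted successor values.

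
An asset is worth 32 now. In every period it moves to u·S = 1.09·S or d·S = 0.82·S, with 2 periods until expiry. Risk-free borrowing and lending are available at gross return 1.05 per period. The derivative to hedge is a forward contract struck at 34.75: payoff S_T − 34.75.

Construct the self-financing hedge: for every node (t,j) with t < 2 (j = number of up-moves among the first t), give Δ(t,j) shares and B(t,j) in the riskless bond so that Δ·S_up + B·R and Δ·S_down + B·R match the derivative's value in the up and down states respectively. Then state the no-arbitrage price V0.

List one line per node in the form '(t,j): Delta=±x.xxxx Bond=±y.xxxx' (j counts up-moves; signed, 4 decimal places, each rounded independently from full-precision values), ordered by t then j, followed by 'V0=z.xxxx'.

(0,0): Delta=1.0000 Bond=-31.5193
(1,0): Delta=1.0000 Bond=-33.0952
(1,1): Delta=1.0000 Bond=-33.0952
V0=0.4807

Under the risk-neutral measure, an up-move has probability p* = (R−d)/(u−d) = 0.8519 and values discount at R = 1.05.
Terminal payoffs: V(2,0)=-13.2332, V(2,1)=-6.1484, V(2,2)=3.2692
(1,0): S=26.2400. Δ = (V_up−V_dn)/(S_up−S_dn) = (-6.1484−-13.2332)/(28.6016−21.5168) = 1.0000. V = [p*·-6.1484 + (1−p*)·-13.2332]/1.05 = -6.8552. B = V − Δ·S = -33.0952.
(1,1): S=34.8800. Δ = (V_up−V_dn)/(S_up−S_dn) = (3.2692−-6.1484)/(38.0192−28.6016) = 1.0000. V = [p*·3.2692 + (1−p*)·-6.1484]/1.05 = 1.7848. B = V − Δ·S = -33.0952.
(0,0): S=32.0000. Δ = (V_up−V_dn)/(S_up−S_dn) = (1.7848−-6.8552)/(34.8800−26.2400) = 1.0000. V = [p*·1.7848 + (1−p*)·-6.8552]/1.05 = 0.4807. B = V − Δ·S = -31.5193.
Each (Δ,B) replicates both successor values, so the strategy is self-financing and V0 is arbitrage-free.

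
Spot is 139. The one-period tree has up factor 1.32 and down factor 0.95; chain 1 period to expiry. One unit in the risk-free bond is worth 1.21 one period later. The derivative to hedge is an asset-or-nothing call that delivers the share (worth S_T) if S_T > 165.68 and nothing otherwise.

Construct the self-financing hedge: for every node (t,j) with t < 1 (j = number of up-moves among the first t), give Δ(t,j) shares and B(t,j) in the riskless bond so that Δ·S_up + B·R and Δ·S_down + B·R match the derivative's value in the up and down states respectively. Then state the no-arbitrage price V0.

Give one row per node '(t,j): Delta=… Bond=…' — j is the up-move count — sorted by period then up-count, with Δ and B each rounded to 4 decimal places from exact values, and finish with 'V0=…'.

No-arbitrage ⇒ martingale measure with p* = (R−d)/(u−d) = 0.7027.
At expiry t=1: V(1,0)=0.0000, V(1,1)=183.4800
  t=0,j=0: stock 139.0000 → up 183.4800 (V=183.4800), down 132.0500 (V=0.0000). Price 106.5553; hedge Δ=3.5676, bond B=-389.3366.
Root portfolio cost Δ·139+B reproduces V0=106.5553.

(0,0): Delta=3.5676 Bond=-389.3366
V0=106.5553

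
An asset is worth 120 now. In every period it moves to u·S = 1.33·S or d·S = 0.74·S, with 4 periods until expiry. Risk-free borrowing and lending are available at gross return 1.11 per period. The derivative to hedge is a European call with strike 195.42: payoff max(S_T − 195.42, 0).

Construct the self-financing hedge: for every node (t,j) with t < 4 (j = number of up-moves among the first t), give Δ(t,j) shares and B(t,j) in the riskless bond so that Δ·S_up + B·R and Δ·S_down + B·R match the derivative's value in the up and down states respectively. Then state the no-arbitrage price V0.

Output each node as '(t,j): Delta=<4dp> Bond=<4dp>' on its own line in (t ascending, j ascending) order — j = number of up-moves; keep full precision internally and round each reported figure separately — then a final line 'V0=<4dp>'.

(0,0): Delta=0.4856 Bond=-36.6536
(1,0): Delta=0.0822 Bond=-4.8669
(1,1): Delta=0.6190 Bond=-61.9830
(2,0): Delta=0.0000 Bond=0.0000
(2,1): Delta=0.1094 Bond=-8.6145
(2,2): Delta=0.7876 Bond=-104.5877
(3,0): Delta=0.0000 Bond=0.0000
(3,1): Delta=0.0000 Bond=0.0000
(3,2): Delta=0.1456 Bond=-15.2476
(3,3): Delta=1.0000 Bond=-176.0541
V0=21.6153

The replicating-portfolio and risk-neutral prices coincide; use p* = (1.11−0.74)/(1.33−0.74) = 0.6271 for the latter.
Terminal values V(4,·): V(4,0)=0.0000, V(4,1)=0.0000, V(4,2)=0.0000, V(4,3)=13.4942, V(4,4)=180.0609
(3,0): S=48.6269. Δ = (V_up−V_dn)/(S_up−S_dn) = (0.0000−0.0000)/(64.6738−35.9839) = 0.0000. V = [p*·0.0000 + (1−p*)·0.0000]/1.11 = 0.0000. B = V − Δ·S = 0.0000.
(3,1): S=87.3970. Δ = (V_up−V_dn)/(S_up−S_dn) = (0.0000−0.0000)/(116.2380−64.6738) = 0.0000. V = [p*·0.0000 + (1−p*)·0.0000]/1.11 = 0.0000. B = V − Δ·S = 0.0000.
(3,2): S=157.0783. Δ = (V_up−V_dn)/(S_up−S_dn) = (13.4942−0.0000)/(208.9142−116.2380) = 0.1456. V = [p*·13.4942 + (1−p*)·0.0000]/1.11 = 7.6238. B = V − Δ·S = -15.2476.
(3,3): S=282.3164. Δ = (V_up−V_dn)/(S_up−S_dn) = (180.0609−13.4942)/(375.4809−208.9142) = 1.0000. V = [p*·180.0609 + (1−p*)·13.4942]/1.11 = 106.2624. B = V − Δ·S = -176.0541.
(2,0): S=65.7120. Δ = (V_up−V_dn)/(S_up−S_dn) = (0.0000−0.0000)/(87.3970−48.6269) = 0.0000. V = [p*·0.0000 + (1−p*)·0.0000]/1.11 = 0.0000. B = V − Δ·S = 0.0000.
(2,1): S=118.1040. Δ = (V_up−V_dn)/(S_up−S_dn) = (7.6238−0.0000)/(157.0783−87.3970) = 0.1094. V = [p*·7.6238 + (1−p*)·0.0000]/1.11 = 4.3072. B = V − Δ·S = -8.6145.
(2,2): S=212.2680. Δ = (V_up−V_dn)/(S_up−S_dn) = (106.2624−7.6238)/(282.3164−157.0783) = 0.7876. V = [p*·106.2624 + (1−p*)·7.6238]/1.11 = 62.5963. B = V − Δ·S = -104.5877.
(1,0): S=88.8000. Δ = (V_up−V_dn)/(S_up−S_dn) = (4.3072−0.0000)/(118.1040−65.7120) = 0.0822. V = [p*·4.3072 + (1−p*)·0.0000]/1.11 = 2.4335. B = V − Δ·S = -4.8669.
(1,1): S=159.6000. Δ = (V_up−V_dn)/(S_up−S_dn) = (62.5963−4.3072)/(212.2680−118.1040) = 0.6190. V = [p*·62.5963 + (1−p*)·4.3072]/1.11 = 36.8121. B = V − Δ·S = -61.9830.
(0,0): S=120.0000. Δ = (V_up−V_dn)/(S_up−S_dn) = (36.8121−2.4335)/(159.6000−88.8000) = 0.4856. V = [p*·36.8121 + (1−p*)·2.4335]/1.11 = 21.6153. B = V − Δ·S = -36.6536.
Root portfolio cost Δ·120+B reproduces V0=21.6153.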